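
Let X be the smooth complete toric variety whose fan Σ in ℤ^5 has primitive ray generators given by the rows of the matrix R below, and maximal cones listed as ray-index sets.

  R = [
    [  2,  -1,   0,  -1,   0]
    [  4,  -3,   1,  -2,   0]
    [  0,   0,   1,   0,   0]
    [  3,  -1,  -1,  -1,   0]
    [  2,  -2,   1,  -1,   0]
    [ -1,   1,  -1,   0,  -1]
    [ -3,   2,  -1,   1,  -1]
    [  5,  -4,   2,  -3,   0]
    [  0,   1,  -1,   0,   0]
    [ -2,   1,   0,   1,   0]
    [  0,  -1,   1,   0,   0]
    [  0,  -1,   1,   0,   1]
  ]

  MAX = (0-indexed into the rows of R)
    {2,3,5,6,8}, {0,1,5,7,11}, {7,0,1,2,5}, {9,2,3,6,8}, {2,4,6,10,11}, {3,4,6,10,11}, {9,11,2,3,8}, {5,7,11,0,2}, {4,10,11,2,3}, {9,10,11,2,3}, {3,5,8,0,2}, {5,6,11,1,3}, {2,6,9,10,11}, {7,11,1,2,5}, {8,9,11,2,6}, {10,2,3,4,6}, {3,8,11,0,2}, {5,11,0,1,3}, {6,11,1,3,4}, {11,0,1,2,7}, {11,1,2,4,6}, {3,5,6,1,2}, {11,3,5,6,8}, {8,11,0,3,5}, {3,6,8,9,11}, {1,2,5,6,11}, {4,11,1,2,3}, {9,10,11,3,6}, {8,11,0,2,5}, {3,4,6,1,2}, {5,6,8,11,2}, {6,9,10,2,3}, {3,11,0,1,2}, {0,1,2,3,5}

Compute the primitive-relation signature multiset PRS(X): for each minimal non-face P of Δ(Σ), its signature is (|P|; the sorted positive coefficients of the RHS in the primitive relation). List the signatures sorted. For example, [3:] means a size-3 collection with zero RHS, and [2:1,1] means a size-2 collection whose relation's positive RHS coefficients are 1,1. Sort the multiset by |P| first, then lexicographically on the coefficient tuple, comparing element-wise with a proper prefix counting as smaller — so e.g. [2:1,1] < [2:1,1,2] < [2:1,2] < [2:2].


22 collections generate NE(X_Σ); each relation:

  • {0,9}:  v_{0} + v_{9} = 0 ; sig = [2:]
  • {8,10}:  v_{8} + v_{10} = 0 ; sig = [2:]
  • {0,4}:  v_{0} + v_{4} = v_{1} ; sig = [2:1]
  • {0,6}:  v_{0} + v_{6} = v_{5} ; sig = [2:1]
  • {0,10}:  v_{0} + v_{10} = v_{4} ; sig = [2:1]
  • {1,9}:  v_{1} + v_{9} = v_{4} ; sig = [2:1]
  • {4,8}:  v_{4} + v_{8} = v_{0} ; sig = [2:1]
  • {4,9}:  v_{4} + v_{9} = v_{10} ; sig = [2:1]
  • {5,9}:  v_{5} + v_{9} = v_{6} ; sig = [2:1]
  • {4,5}:  v_{4} + v_{5} = v_{1} + v_{6} ; sig = [2:1,1]
  • {5,10}:  v_{5} + v_{10} = v_{4} + v_{6} ; sig = [2:1,1]
  • {7,9}:  v_{7} + v_{9} = v_{1} + v_{2} + v_{5} + v_{11} ; sig = [2:1,1,1,1]
  • {4,7}:  v_{4} + v_{7} = 2·v_{1} + v_{2} + v_{5} + v_{11} ; sig = [2:1,1,1,2]
  • {6,7}:  v_{6} + v_{7} = v_{1} + v_{2} + 2·v_{5} + v_{11} ; sig = [2:1,1,1,2]
  • {7,10}:  v_{7} + v_{10} = 2·v_{1} + v_{2} + v_{6} + v_{11} ; sig = [2:1,1,1,2]
  • {7,8}:  v_{7} + v_{8} = 3·v_{0} + v_{2} + v_{5} + v_{11} ; sig = [2:1,1,1,3]
  • {3,7}:  v_{3} + v_{7} = 2·v_{0} + v_{1} ; sig = [2:1,2]
  • {1,8}:  v_{1} + v_{8} = 2·v_{0} ; sig = [2:2]
  • {1,10}:  v_{1} + v_{10} = 2·v_{4} ; sig = [2:2]
  • {2,3,6,11}:  v_{2} + v_{3} + v_{6} + v_{11} = 0 ; sig = [4:]
  • {2,3,5,11}:  v_{2} + v_{3} + v_{5} + v_{11} = v_{0} ; sig = [4:1]
  • {0,1,2,5,11}:  v_{0} + v_{1} + v_{2} + v_{5} + v_{11} = v_{7} ; sig = [5:1]

so the primitive-relation signature multiset is
    [2:]
    [2:]
    [2:1]
    [2:1]
    [2:1]
    [2:1]
    [2:1]
    [2:1]
    [2:1]
    [2:1,1]
    [2:1,1]
    [2:1,1,1,1]
    [2:1,1,1,2]
    [2:1,1,1,2]
    [2:1,1,1,2]
    [2:1,1,1,3]
    [2:1,2]
    [2:2]
    [2:2]
    [4:]
    [4:1]
    [5:1]


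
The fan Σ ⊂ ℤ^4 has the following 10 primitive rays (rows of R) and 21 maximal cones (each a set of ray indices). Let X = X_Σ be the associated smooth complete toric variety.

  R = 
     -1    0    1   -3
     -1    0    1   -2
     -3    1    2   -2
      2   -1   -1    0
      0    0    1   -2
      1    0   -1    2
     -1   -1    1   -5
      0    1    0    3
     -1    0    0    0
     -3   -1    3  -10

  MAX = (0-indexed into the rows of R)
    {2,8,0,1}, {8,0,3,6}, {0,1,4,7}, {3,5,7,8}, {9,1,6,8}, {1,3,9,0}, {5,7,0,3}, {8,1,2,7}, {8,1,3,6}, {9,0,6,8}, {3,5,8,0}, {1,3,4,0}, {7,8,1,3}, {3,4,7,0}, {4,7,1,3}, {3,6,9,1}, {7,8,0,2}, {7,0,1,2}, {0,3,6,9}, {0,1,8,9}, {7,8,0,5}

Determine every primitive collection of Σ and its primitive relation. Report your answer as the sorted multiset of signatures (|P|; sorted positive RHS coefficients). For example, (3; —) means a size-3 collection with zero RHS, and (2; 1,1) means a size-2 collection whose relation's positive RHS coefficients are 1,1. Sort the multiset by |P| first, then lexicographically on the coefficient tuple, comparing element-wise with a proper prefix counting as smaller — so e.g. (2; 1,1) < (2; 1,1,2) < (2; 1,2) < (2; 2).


Δ(Σ) — 10 vertices, 20 min non-faces:

  • {1,5}:  v_{1} + v_{5} = 0 — sig = (2; —)
  • {2,3}:  v_{2} + v_{3} = v_{1} — sig = (2; 1)
  • {4,8}:  v_{4} + v_{8} = v_{1} — sig = (2; 1)
  • {6,7}:  v_{6} + v_{7} = v_{1} — sig = (2; 1)
  • {5,9}:  v_{5} + v_{9} = v_{0} + v_{6} — sig = (2; 1,1)
  • {2,5}:  v_{2} + v_{5} = v_{0} + v_{7} + v_{8} — sig = (2; 1,1,1)
  • {4,5}:  v_{4} + v_{5} = v_{0} + v_{3} + v_{7} — sig = (2; 1,1,1)
  • {5,6}:  v_{5} + v_{6} = v_{0} + v_{3} + v_{8} — sig = (2; 1,1,1)
  • {2,4}:  v_{2} + v_{4} = v_{0} + 2·v_{1} + v_{7} — sig = (2; 1,1,2)
  • {2,6}:  v_{2} + v_{6} = v_{0} + 2·v_{1} + v_{8} — sig = (2; 1,1,2)
  • {4,6}:  v_{4} + v_{6} = v_{0} + 2·v_{1} + v_{3} — sig = (2; 1,1,2)
  • {7,9}:  v_{7} + v_{9} = v_{0} + 2·v_{1} — sig = (2; 1,2)
  • {2,9}:  v_{2} + v_{9} = 2·v_{0} + 3·v_{1} + v_{8} — sig = (2; 1,2,3)
  • {4,9}:  v_{4} + v_{9} = 2·v_{0} + 3·v_{1} + v_{3} — sig = (2; 1,2,3)
  • {0,1,6}:  v_{0} + v_{1} + v_{6} = v_{9} — sig = (3; 1)
  • {3,8,9}:  v_{3} + v_{8} + v_{9} = 2·v_{6} — sig = (3; 2)
  • {0,3,7,8}:  v_{0} + v_{3} + v_{7} + v_{8} = 0 — sig = (4; —)
  • {0,1,3,7}:  v_{0} + v_{1} + v_{3} + v_{7} = v_{4} — sig = (4; 1)
  • {0,1,3,8}:  v_{0} + v_{1} + v_{3} + v_{8} = v_{6} — sig = (4; 1)
  • {0,1,7,8}:  v_{0} + v_{1} + v_{7} + v_{8} = v_{2} — sig = (4; 1)

so the primitive-relation signature multiset is
    (2; —)
    (2; 1)
    (2; 1)
    (2; 1)
    (2; 1,1)
    (2; 1,1,1)
    (2; 1,1,1)
    (2; 1,1,1)
    (2; 1,1,2)
    (2; 1,1,2)
    (2; 1,1,2)
    (2; 1,2)
    (2; 1,2,3)
    (2; 1,2,3)
    (3; 1)
    (3; 2)
    (4; —)
    (4; 1)
    (4; 1)
    (4; 1)


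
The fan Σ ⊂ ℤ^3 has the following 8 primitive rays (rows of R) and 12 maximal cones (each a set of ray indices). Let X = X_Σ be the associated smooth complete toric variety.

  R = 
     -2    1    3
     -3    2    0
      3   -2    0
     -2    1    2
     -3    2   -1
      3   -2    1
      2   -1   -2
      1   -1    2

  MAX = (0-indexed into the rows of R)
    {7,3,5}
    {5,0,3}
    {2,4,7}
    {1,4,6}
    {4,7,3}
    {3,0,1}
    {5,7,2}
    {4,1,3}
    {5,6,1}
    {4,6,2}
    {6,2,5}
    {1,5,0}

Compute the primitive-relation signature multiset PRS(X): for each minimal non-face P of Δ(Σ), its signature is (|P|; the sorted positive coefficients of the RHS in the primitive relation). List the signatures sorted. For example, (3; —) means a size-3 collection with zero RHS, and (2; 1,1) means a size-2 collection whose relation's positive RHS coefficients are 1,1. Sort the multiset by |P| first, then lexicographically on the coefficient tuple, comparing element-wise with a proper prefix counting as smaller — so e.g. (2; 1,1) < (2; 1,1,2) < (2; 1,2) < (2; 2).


The 11 primitive collections of Σ (r=8, n=3):

  P = {1,2}:  v_{1} + v_{2} = 0  ⇒ sig = (2; —)
  P = {3,6}:  v_{3} + v_{6} = 0  ⇒ sig = (2; —)
  P = {4,5}:  v_{4} + v_{5} = 0  ⇒ sig = (2; —)
  P = {1,7}:  v_{1} + v_{7} = v_{3}  ⇒ sig = (2; 1)
  P = {2,3}:  v_{2} + v_{3} = v_{7}  ⇒ sig = (2; 1)
  P = {6,7}:  v_{6} + v_{7} = v_{2}  ⇒ sig = (2; 1)
  P = {0,2}:  v_{0} + v_{2} = v_{3} + v_{5}  ⇒ sig = (2; 1,1)
  P = {0,4}:  v_{0} + v_{4} = v_{1} + v_{3}  ⇒ sig = (2; 1,1)
  P = {0,6}:  v_{0} + v_{6} = v_{1} + v_{5}  ⇒ sig = (2; 1,1)
  P = {0,7}:  v_{0} + v_{7} = 2·v_{3} + v_{5}  ⇒ sig = (2; 1,2)
  P = {1,3,5}:  v_{1} + v_{3} + v_{5} = v_{0}  ⇒ sig = (3; 1)

so the primitive-relation signature multiset is
    (2; —)
    (2; —)
    (2; —)
    (2; 1)
    (2; 1)
    (2; 1)
    (2; 1,1)
    (2; 1,1)
    (2; 1,1)
    (2; 1,2)
    (3; 1)


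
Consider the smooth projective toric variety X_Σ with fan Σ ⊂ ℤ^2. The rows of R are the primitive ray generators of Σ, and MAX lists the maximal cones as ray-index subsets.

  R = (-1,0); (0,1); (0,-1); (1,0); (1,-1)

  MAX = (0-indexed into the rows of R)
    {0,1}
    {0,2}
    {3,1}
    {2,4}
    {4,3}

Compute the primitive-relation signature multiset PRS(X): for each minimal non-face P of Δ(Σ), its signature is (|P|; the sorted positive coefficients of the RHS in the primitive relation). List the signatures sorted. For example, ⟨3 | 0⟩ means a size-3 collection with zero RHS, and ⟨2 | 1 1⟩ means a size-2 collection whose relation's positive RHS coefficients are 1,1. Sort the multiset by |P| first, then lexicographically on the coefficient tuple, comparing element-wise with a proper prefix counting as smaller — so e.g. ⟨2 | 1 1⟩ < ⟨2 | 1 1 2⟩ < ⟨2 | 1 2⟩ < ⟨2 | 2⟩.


Primitive collections (5):

  {0,3}:  v_{0} + v_{3} = 0 ; sig = ⟨2 | 0⟩
  {1,2}:  v_{1} + v_{2} = 0 ; sig = ⟨2 | 0⟩
  {0,4}:  v_{0} + v_{4} = v_{2} ; sig = ⟨2 | 1⟩
  {1,4}:  v_{1} + v_{4} = v_{3} ; sig = ⟨2 | 1⟩
  {2,3}:  v_{2} + v_{3} = v_{4} ; sig = ⟨2 | 1⟩

Hence PRS(X_Σ) =
{ ⟨2 | 0⟩ ×2,  ⟨2 | 1⟩ ×3 }


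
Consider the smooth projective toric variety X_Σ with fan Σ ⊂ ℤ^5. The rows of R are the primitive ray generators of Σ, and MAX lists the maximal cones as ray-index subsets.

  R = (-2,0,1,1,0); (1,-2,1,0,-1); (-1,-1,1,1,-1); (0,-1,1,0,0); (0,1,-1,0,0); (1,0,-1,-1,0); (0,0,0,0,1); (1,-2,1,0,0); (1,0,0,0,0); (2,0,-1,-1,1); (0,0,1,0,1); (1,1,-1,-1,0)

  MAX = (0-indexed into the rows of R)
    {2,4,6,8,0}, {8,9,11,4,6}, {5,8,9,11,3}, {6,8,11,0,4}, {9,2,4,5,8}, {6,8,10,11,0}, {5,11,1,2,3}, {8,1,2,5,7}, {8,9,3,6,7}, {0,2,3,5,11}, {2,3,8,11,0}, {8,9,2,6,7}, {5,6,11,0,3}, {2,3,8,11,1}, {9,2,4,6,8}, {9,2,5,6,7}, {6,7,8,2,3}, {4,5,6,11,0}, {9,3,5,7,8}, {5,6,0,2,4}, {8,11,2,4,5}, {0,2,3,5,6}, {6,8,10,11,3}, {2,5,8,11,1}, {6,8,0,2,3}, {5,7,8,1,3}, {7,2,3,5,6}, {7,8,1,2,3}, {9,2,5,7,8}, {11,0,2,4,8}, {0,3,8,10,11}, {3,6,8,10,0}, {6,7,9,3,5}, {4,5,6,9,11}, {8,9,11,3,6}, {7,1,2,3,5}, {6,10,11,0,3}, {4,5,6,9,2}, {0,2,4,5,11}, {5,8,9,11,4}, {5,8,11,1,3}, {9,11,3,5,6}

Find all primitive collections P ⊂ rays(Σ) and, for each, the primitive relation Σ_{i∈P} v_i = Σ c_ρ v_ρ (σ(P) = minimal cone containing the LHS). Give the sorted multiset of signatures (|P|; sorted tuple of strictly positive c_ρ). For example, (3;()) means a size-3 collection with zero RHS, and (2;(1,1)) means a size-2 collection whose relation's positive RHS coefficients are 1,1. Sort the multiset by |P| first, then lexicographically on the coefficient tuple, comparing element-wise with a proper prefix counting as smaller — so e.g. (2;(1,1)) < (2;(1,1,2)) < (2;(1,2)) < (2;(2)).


Δ(Σ) — 12 vertices, 22 min non-faces:

  • {3,4}:  v_{3} + v_{4} = 0 ; sig = (2;())
  • {0,9}:  v_{0} + v_{9} = v_{6} ; sig = (2;(1))
  • {1,6}:  v_{1} + v_{6} = v_{7} ; sig = (2;(1))
  • {0,1}:  v_{0} + v_{1} = v_{2} + v_{3} ; sig = (2;(1,1))
  • {4,7}:  v_{4} + v_{7} = v_{2} + v_{9} ; sig = (2;(1,1))
  • {0,7}:  v_{0} + v_{7} = v_{2} + v_{3} + v_{6} ; sig = (2;(1,1,1))
  • {1,4}:  v_{1} + v_{4} = v_{2} + v_{5} + v_{8} ; sig = (2;(1,1,1))
  • {1,9}:  v_{1} + v_{9} = v_{5} + v_{7} + v_{8} ; sig = (2;(1,1,1))
  • {2,10}:  v_{2} + v_{10} = v_{0} + v_{3} + v_{8} ; sig = (2;(1,1,1))
  • {5,10}:  v_{5} + v_{10} = v_{3} + v_{6} + v_{11} ; sig = (2;(1,1,1))
  • {7,11}:  v_{7} + v_{11} = v_{3} + v_{5} + v_{8} ; sig = (2;(1,1,1))
  • {4,10}:  v_{4} + v_{10} = v_{0} + v_{6} + v_{8} + v_{11} ; sig = (2;(1,1,1,1))
  • {9,10}:  v_{9} + v_{10} = v_{3} + 2·v_{6} + v_{8} + v_{11} ; sig = (2;(1,1,1,2))
  • {7,10}:  v_{7} + v_{10} = 2·v_{3} + v_{6} + v_{8} ; sig = (2;(1,1,2))
  • {1,10}:  v_{1} + v_{10} = 2·v_{3} + v_{8} ; sig = (2;(1,2))
  • {0,5,8}:  v_{0} + v_{5} + v_{8} = 0 ; sig = (3;())
  • {2,6,11}:  v_{2} + v_{6} + v_{11} = 0 ; sig = (3;())
  • {2,3,9}:  v_{2} + v_{3} + v_{9} = v_{7} ; sig = (3;(1))
  • {5,6,8}:  v_{5} + v_{6} + v_{8} = v_{9} ; sig = (3;(1))
  • {2,9,11}:  v_{2} + v_{9} + v_{11} = v_{5} + v_{8} ; sig = (3;(1,1))
  • {2,3,5,8}:  v_{2} + v_{3} + v_{5} + v_{8} = v_{1} ; sig = (4;(1))
  • {0,3,6,8,11}:  v_{0} + v_{3} + v_{6} + v_{8} + v_{11} = v_{10} ; sig = (5;(1))

Hence PRS(X_Σ) =
{ (2;()),  (2;(1)) ×2,  (2;(1,1)) ×2,  (2;(1,1,1)) ×6,  (2;(1,1,1,1)),  (2;(1,1,1,2)),  (2;(1,1,2)),  (2;(1,2)),  (3;()) ×2,  (3;(1)) ×2,  (3;(1,1)),  (4;(1)),  (5;(1)) }


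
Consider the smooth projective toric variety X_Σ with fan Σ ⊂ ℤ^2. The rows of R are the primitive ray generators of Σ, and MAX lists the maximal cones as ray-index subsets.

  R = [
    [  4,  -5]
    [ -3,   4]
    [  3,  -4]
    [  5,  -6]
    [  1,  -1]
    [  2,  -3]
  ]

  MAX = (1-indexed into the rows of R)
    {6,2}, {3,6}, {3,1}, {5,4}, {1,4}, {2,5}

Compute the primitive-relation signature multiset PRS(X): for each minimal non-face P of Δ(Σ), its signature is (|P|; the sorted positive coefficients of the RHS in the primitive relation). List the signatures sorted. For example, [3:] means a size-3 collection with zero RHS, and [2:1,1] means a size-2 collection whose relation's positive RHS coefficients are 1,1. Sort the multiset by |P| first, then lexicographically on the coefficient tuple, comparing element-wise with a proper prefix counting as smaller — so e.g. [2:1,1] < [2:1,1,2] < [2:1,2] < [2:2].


Primitive collections (9):

  P={2,3}:  v_{2} + v_{3} = 0  so sig = [2:]
  P={1,2}:  v_{1} + v_{2} = v_{5}  so sig = [2:1]
  P={1,5}:  v_{1} + v_{5} = v_{4}  so sig = [2:1]
  P={3,5}:  v_{3} + v_{5} = v_{1}  so sig = [2:1]
  P={5,6}:  v_{5} + v_{6} = v_{3}  so sig = [2:1]
  P={4,6}:  v_{4} + v_{6} = v_{1} + v_{3}  so sig = [2:1,1]
  P={1,6}:  v_{1} + v_{6} = 2·v_{3}  so sig = [2:2]
  P={2,4}:  v_{2} + v_{4} = 2·v_{5}  so sig = [2:2]
  P={3,4}:  v_{3} + v_{4} = 2·v_{1}  so sig = [2:2]

Hence PRS(X_Σ) =
    [2:]
    [2:1]
    [2:1]
    [2:1]
    [2:1]
    [2:1,1]
    [2:2]
    [2:2]
    [2:2]


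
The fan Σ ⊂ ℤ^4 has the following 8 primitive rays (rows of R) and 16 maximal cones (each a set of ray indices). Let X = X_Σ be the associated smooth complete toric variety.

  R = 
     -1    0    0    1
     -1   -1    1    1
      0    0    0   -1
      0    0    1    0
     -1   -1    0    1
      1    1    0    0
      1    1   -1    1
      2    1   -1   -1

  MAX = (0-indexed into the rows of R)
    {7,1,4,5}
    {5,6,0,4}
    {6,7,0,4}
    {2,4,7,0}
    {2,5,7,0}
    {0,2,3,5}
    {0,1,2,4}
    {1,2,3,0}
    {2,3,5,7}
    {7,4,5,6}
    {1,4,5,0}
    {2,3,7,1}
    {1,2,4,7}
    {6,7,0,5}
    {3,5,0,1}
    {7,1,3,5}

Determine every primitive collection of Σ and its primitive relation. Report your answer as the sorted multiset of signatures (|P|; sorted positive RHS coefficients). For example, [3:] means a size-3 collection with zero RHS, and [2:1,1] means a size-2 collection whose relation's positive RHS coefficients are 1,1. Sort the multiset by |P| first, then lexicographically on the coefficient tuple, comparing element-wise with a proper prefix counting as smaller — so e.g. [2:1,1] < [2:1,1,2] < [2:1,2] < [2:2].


Minimal non-faces — 9 found among 8 rays, 16 max cones:

  • {3,4}:  v_{3} + v_{4} = v_{1}  so sig = [2:1]
  • {2,6}:  v_{2} + v_{6} = v_{0} + v_{7}  so sig = [2:1,1]
  • {3,6}:  v_{3} + v_{6} = v_{4} + 2·v_{5}  so sig = [2:1,2]
  • {1,6}:  v_{1} + v_{6} = 2·v_{4} + 2·v_{5}  so sig = [2:2,2]
  • {2,4,5}:  v_{2} + v_{4} + v_{5} = 0  so sig = [3:]
  • {0,3,7}:  v_{0} + v_{3} + v_{7} = v_{5}  so sig = [3:1]
  • {1,2,5}:  v_{1} + v_{2} + v_{5} = v_{3}  so sig = [3:1]
  • {0,1,7}:  v_{0} + v_{1} + v_{7} = v_{4} + v_{5}  so sig = [3:1,1]
  • {0,4,5,7}:  v_{0} + v_{4} + v_{5} + v_{7} = v_{6}  so sig = [4:1]

Sorted signature multiset PRS(X):
    [2:1]
    [2:1,1]
    [2:1,2]
    [2:2,2]
    [3:]
    [3:1]
    [3:1]
    [3:1,1]
    [4:1]


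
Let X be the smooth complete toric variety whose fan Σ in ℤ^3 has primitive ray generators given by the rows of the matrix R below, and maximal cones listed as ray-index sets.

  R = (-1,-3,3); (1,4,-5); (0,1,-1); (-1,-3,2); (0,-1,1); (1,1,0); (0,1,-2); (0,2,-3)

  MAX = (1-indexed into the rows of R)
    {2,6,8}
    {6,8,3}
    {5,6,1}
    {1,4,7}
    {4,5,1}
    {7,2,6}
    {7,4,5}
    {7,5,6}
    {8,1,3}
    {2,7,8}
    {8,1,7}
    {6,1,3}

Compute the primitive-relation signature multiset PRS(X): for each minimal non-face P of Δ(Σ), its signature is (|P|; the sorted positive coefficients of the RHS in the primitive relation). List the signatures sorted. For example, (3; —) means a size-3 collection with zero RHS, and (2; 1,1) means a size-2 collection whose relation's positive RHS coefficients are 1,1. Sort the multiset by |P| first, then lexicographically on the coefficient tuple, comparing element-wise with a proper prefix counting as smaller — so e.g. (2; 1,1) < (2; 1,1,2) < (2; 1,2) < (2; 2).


|primitive collections| = 14. Relations:

  P = {3,5}:  v_{3} + v_{5} = 0  ⟹  sig = (2; —)
  P = {1,2}:  v_{1} + v_{2} = v_{7}  ⟹  sig = (2; 1)
  P = {3,7}:  v_{3} + v_{7} = v_{8}  ⟹  sig = (2; 1)
  P = {5,8}:  v_{5} + v_{8} = v_{7}  ⟹  sig = (2; 1)
  P = {3,4}:  v_{3} + v_{4} = v_{1} + v_{7}  ⟹  sig = (2; 1,1)
  P = {2,3}:  v_{2} + v_{3} = v_{6} + 2·v_{8}  ⟹  sig = (2; 1,2)
  P = {2,4}:  v_{2} + v_{4} = v_{5} + 2·v_{7}  ⟹  sig = (2; 1,2)
  P = {2,5}:  v_{2} + v_{5} = v_{6} + 2·v_{7}  ⟹  sig = (2; 1,2)
  P = {4,8}:  v_{4} + v_{8} = v_{1} + 2·v_{7}  ⟹  sig = (2; 1,2)
  P = {4,6}:  v_{4} + v_{6} = 2·v_{5}  ⟹  sig = (2; 2)
  P = {1,6,8}:  v_{1} + v_{6} + v_{8} = 0  ⟹  sig = (3; —)
  P = {1,5,7}:  v_{1} + v_{5} + v_{7} = v_{4}  ⟹  sig = (3; 1)
  P = {1,6,7}:  v_{1} + v_{6} + v_{7} = v_{5}  ⟹  sig = (3; 1)
  P = {6,7,8}:  v_{6} + v_{7} + v_{8} = v_{2}  ⟹  sig = (3; 1)

Hence PRS(X_Σ) =
    |P|=2: 10 collections, coeffs (), (1), (1), (1), (1,1), (1,2), (1,2), (1,2), (1,2), (2)
    |P|=3: 4 collections, coeffs (), (1), (1), (1)


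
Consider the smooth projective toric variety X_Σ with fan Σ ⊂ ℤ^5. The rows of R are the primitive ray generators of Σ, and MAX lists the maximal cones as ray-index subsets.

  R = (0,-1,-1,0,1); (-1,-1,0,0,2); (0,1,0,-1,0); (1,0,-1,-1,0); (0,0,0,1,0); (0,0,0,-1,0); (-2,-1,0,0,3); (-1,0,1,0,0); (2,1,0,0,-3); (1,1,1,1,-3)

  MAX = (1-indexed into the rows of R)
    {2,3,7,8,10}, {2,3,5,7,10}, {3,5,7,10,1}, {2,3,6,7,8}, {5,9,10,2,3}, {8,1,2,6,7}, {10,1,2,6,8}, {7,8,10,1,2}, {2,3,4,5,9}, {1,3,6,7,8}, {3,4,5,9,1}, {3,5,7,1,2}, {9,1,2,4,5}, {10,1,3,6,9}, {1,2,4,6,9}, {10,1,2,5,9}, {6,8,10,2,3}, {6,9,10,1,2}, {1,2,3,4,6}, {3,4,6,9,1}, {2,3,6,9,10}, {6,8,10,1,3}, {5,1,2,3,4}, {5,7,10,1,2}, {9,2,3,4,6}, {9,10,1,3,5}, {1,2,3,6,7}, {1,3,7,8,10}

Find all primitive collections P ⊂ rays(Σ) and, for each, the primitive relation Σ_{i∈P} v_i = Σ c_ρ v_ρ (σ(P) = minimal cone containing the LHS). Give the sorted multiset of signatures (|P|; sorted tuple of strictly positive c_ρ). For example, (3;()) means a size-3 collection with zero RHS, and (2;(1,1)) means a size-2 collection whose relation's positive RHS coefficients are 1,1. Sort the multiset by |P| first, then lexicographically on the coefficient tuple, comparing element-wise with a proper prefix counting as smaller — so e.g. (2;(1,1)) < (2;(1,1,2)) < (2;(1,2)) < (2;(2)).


11 collections generate NE(X_Σ); each relation:

  • {5,6}:  v_{5} + v_{6} = 0  →  sig = (2;())
  • {7,9}:  v_{7} + v_{9} = 0  →  sig = (2;())
  • {4,8}:  v_{4} + v_{8} = v_{6}  →  sig = (2;(1))
  • {4,10}:  v_{4} + v_{10} = v_{9}  →  sig = (2;(1))
  • {5,8}:  v_{5} + v_{8} = v_{7} + v_{10}  →  sig = (2;(1,1))
  • {8,9}:  v_{8} + v_{9} = v_{6} + v_{10}  →  sig = (2;(1,1))
  • {4,7}:  v_{4} + v_{7} = v_{1} + v_{2} + v_{3}  →  sig = (2;(1,1,1))
  • {6,7,10}:  v_{6} + v_{7} + v_{10} = v_{8}  →  sig = (3;(1))
  • {1,2,3,10}:  v_{1} + v_{2} + v_{3} + v_{10} = 0  →  sig = (4;())
  • {1,2,3,9}:  v_{1} + v_{2} + v_{3} + v_{9} = v_{4}  →  sig = (4;(1))
  • {1,2,3,8}:  v_{1} + v_{2} + v_{3} + v_{8} = v_{6} + v_{7}  →  sig = (4;(1,1))

Hence PRS(X_Σ) =
[(2;()), (2;()), (2;(1)), (2;(1)), (2;(1,1)), (2;(1,1)), (2;(1,1,1)), (3;(1)), (4;()), (4;(1)), (4;(1,1))]


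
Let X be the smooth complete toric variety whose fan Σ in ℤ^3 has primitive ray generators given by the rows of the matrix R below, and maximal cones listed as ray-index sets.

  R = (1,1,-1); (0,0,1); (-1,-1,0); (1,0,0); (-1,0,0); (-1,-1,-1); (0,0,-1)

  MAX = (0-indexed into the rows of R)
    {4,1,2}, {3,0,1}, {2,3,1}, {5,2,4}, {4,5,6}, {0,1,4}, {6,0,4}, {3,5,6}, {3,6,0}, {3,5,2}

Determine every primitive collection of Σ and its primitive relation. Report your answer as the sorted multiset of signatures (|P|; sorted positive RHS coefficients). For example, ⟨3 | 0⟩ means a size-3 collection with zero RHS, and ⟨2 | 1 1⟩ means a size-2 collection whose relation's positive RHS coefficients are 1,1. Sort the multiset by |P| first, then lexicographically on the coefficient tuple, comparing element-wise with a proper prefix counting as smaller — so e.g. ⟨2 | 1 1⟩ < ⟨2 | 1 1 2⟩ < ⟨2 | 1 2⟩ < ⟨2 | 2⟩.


Minimal non-faces — 6 found among 7 rays, 10 max cones:

  {1,6}:  v_{1} + v_{6} = 0 — sig = ⟨2 | 0⟩
  {3,4}:  v_{3} + v_{4} = 0 — sig = ⟨2 | 0⟩
  {0,2}:  v_{0} + v_{2} = v_{6} — sig = ⟨2 | 1⟩
  {1,5}:  v_{1} + v_{5} = v_{2} — sig = ⟨2 | 1⟩
  {2,6}:  v_{2} + v_{6} = v_{5} — sig = ⟨2 | 1⟩
  {0,5}:  v_{0} + v_{5} = 2·v_{6} — sig = ⟨2 | 2⟩

so the primitive-relation signature multiset is
{ ⟨2 | 0⟩ ×2,  ⟨2 | 1⟩ ×3,  ⟨2 | 2⟩ }


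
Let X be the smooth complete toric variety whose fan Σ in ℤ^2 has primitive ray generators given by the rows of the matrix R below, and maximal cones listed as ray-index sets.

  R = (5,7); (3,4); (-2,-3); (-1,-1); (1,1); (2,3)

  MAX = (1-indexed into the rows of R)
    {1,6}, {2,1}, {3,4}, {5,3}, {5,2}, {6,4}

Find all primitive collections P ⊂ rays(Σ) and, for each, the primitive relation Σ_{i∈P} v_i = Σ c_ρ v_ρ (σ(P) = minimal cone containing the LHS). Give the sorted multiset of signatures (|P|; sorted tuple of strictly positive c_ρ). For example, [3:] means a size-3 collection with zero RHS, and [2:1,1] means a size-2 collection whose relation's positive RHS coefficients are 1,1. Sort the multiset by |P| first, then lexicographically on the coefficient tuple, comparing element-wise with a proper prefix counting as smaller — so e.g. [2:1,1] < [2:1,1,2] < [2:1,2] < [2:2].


The 9 primitive collections of Σ (r=6, n=2):

  P = {3,6}:  v_{3} + v_{6} = 0  ⟹  sig = [2:]
  P = {4,5}:  v_{4} + v_{5} = 0  ⟹  sig = [2:]
  P = {1,3}:  v_{1} + v_{3} = v_{2}  ⟹  sig = [2:1]
  P = {2,3}:  v_{2} + v_{3} = v_{5}  ⟹  sig = [2:1]
  P = {2,4}:  v_{2} + v_{4} = v_{6}  ⟹  sig = [2:1]
  P = {2,6}:  v_{2} + v_{6} = v_{1}  ⟹  sig = [2:1]
  P = {5,6}:  v_{5} + v_{6} = v_{2}  ⟹  sig = [2:1]
  P = {1,4}:  v_{1} + v_{4} = 2·v_{6}  ⟹  sig = [2:2]
  P = {1,5}:  v_{1} + v_{5} = 2·v_{2}  ⟹  sig = [2:2]

so the primitive-relation signature multiset is
[[2:], [2:], [2:1], [2:1], [2:1], [2:1], [2:1], [2:2], [2:2]]


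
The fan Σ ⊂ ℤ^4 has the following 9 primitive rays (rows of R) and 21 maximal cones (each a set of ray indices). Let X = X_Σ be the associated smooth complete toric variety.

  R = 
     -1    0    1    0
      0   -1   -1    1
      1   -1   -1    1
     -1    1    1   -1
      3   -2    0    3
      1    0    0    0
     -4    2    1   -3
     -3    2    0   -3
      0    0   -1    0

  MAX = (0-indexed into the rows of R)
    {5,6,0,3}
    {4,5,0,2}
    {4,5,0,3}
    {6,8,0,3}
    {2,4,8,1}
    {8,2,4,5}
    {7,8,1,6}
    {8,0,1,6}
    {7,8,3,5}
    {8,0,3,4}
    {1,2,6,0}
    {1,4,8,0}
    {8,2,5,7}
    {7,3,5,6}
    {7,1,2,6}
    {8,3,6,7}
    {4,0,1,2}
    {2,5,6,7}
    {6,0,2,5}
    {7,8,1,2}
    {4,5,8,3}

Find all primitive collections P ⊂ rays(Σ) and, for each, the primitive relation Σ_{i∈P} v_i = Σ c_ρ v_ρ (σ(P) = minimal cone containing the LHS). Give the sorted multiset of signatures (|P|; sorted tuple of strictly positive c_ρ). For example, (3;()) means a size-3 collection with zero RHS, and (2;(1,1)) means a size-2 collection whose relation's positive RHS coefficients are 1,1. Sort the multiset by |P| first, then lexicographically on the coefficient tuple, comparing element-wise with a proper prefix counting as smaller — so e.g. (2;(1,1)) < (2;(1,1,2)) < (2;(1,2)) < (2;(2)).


Minimal non-faces — 10 found among 9 rays, 21 max cones:

  {2,3}:  v_{2} + v_{3} = 0  ⇒ sig = (2;())
  {4,7}:  v_{4} + v_{7} = 0  ⇒ sig = (2;())
  {0,7}:  v_{0} + v_{7} = v_{6}  ⇒ sig = (2;(1))
  {1,5}:  v_{1} + v_{5} = v_{2}  ⇒ sig = (2;(1))
  {4,6}:  v_{4} + v_{6} = v_{0}  ⇒ sig = (2;(1))
  {1,3}:  v_{1} + v_{3} = v_{0} + v_{8}  ⇒ sig = (2;(1,1))
  {0,5,8}:  v_{0} + v_{5} + v_{8} = 0  ⇒ sig = (3;())
  {0,2,8}:  v_{0} + v_{2} + v_{8} = v_{1}  ⇒ sig = (3;(1))
  {5,6,8}:  v_{5} + v_{6} + v_{8} = v_{7}  ⇒ sig = (3;(1))
  {2,6,8}:  v_{2} + v_{6} + v_{8} = v_{1} + v_{7}  ⇒ sig = (3;(1,1))

Signatures (|P|; sorted positive RHS coefficients), sorted:
{ (2;()) ×2,  (2;(1)) ×3,  (2;(1,1)),  (3;()),  (3;(1)) ×2,  (3;(1,1)) }


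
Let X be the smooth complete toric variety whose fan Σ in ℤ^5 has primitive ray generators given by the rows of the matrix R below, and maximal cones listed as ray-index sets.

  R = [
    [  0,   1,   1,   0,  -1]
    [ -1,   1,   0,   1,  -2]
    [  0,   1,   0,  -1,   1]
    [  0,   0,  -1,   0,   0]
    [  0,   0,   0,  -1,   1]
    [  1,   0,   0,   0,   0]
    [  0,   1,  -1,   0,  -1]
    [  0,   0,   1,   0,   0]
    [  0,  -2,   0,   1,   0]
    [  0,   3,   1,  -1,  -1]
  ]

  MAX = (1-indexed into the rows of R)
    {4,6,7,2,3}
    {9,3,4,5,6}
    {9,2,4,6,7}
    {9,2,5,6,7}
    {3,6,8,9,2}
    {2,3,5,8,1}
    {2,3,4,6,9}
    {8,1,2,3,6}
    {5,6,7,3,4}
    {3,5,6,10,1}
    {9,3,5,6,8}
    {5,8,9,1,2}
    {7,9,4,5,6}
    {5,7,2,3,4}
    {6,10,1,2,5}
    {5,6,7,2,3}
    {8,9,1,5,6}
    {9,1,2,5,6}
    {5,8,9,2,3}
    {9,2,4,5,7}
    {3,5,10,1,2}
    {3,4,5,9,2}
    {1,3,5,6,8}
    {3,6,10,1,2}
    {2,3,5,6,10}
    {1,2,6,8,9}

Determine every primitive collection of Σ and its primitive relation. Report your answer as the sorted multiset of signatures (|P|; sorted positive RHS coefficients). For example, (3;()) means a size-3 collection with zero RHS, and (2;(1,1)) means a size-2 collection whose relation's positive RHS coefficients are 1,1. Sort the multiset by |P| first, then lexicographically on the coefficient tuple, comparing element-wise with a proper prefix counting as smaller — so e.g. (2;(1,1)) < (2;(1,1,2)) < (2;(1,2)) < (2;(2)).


14 collections generate NE(X_Σ); each relation:

  P = {4,8}:  v_{4} + v_{8} = 0  ⇒ sig = (2;())
  P = {9,10}:  v_{9} + v_{10} = v_{1}  ⇒ sig = (2;(1))
  P = {1,4}:  v_{1} + v_{4} = v_{2} + v_{5} + v_{6}  ⇒ sig = (2;(1,1,1))
  P = {7,8}:  v_{7} + v_{8} = v_{2} + v_{5} + v_{6}  ⇒ sig = (2;(1,1,1))
  P = {8,10}:  v_{8} + v_{10} = 2·v_{1} + v_{3}  ⇒ sig = (2;(1,2))
  P = {4,10}:  v_{4} + v_{10} = 2·v_{2} + v_{3} + 2·v_{5} + 2·v_{6}  ⇒ sig = (2;(1,2,2,2))
  P = {7,10}:  v_{7} + v_{10} = 3·v_{2} + v_{3} + 3·v_{5} + 3·v_{6}  ⇒ sig = (2;(1,3,3,3))
  P = {1,7}:  v_{1} + v_{7} = 2·v_{2} + 2·v_{5} + 2·v_{6}  ⇒ sig = (2;(2,2,2))
  P = {1,3,9}:  v_{1} + v_{3} + v_{9} = v_{8}  ⇒ sig = (3;(1))
  P = {3,7,9}:  v_{3} + v_{7} + v_{9} = v_{4}  ⇒ sig = (3;(1))
  P = {2,4,5,6}:  v_{2} + v_{4} + v_{5} + v_{6} = v_{7}  ⇒ sig = (4;(1))
  P = {2,5,6,8}:  v_{2} + v_{5} + v_{6} + v_{8} = v_{1}  ⇒ sig = (4;(1))
  P = {2,3,5,6,9}:  v_{2} + v_{3} + v_{5} + v_{6} + v_{9} = 0  ⇒ sig = (5;())
  P = {1,2,3,5,6}:  v_{1} + v_{2} + v_{3} + v_{5} + v_{6} = v_{10}  ⇒ sig = (5;(1))

Signatures (|P|; sorted positive RHS coefficients), sorted:
    |P|=2: 8 collections, coeffs (), (1), (1,1,1), (1,1,1), (1,2), (1,2,2,2), (1,3,3,3), (2,2,2)
    |P|=3: 2 collections, coeffs (1), (1)
    |P|=4: 2 collections, coeffs (1), (1)
    |P|=5: 2 collections, coeffs (), (1)


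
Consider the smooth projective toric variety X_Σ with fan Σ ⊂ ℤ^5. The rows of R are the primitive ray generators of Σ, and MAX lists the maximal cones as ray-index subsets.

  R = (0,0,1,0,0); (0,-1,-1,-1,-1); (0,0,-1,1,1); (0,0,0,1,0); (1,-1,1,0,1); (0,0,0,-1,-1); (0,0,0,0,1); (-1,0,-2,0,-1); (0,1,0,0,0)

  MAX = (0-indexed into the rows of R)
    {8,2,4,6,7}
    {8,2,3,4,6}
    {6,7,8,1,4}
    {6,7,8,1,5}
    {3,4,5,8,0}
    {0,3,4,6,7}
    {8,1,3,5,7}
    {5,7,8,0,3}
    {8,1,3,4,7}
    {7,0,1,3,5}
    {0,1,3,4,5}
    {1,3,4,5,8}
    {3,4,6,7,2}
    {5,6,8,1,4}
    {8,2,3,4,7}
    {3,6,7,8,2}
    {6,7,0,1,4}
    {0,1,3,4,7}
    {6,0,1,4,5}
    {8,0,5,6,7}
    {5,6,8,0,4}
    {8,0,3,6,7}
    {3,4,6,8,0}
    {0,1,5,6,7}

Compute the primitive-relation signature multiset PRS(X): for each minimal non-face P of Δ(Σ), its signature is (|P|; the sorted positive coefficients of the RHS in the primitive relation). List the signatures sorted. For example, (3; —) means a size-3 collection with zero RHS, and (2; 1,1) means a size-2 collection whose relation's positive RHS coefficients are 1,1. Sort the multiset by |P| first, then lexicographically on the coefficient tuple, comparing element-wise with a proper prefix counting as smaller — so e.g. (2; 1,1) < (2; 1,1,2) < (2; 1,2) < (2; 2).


Σ has 9 primitive collections:

  P = {0,2}:  v_{0} + v_{2} = v_{3} + v_{6}  so sig = (2; 1,1)
  P = {2,5}:  v_{2} + v_{5} = v_{4} + v_{7} + v_{8}  so sig = (2; 1,1,1)
  P = {1,2}:  v_{1} + v_{2} = 2·v_{4} + 2·v_{7} + v_{8}  so sig = (2; 1,2,2)
  P = {3,5,6}:  v_{3} + v_{5} + v_{6} = 0  so sig = (3; —)
  P = {0,1,8}:  v_{0} + v_{1} + v_{8} = v_{5}  so sig = (3; 1)
  P = {4,5,7}:  v_{4} + v_{5} + v_{7} = v_{1}  so sig = (3; 1)
  P = {1,3,6}:  v_{1} + v_{3} + v_{6} = v_{4} + v_{7}  so sig = (3; 1,1)
  P = {0,4,7,8}:  v_{0} + v_{4} + v_{7} + v_{8} = 0  so sig = (4; —)
  P = {3,4,6,7,8}:  v_{3} + v_{4} + v_{6} + v_{7} + v_{8} = v_{2}  so sig = (5; 1)

so the primitive-relation signature multiset is
[(2; 1,1), (2; 1,1,1), (2; 1,2,2), (3; —), (3; 1), (3; 1), (3; 1,1), (4; —), (5; 1)]


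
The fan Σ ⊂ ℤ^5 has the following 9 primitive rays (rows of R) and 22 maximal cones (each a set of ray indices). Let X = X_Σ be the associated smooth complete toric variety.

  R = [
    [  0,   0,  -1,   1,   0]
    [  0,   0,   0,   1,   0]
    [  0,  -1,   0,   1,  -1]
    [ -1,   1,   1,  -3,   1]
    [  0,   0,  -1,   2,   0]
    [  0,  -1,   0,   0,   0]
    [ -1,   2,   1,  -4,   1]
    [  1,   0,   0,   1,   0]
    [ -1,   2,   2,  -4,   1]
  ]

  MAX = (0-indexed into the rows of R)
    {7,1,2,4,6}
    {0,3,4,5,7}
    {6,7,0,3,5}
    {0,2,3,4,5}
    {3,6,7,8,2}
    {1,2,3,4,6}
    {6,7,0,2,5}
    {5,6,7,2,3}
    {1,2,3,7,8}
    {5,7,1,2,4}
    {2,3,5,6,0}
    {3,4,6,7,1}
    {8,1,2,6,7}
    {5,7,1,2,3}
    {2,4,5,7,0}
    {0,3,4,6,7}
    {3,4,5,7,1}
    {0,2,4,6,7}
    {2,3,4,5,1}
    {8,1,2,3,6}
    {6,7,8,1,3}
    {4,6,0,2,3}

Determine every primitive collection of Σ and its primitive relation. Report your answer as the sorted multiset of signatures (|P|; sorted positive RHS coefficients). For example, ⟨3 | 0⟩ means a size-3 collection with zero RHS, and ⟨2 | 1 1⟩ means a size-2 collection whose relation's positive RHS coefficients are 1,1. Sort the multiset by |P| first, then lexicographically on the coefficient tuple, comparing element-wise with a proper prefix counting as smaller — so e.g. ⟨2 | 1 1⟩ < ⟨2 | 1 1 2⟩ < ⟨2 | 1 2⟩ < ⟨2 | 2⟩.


|primitive collections| = 9. Relations:

  P = {0,1}:  v_{0} + v_{1} = v_{4}  ⇒ sig = ⟨2 | 1⟩
  P = {0,8}:  v_{0} + v_{8} = v_{1} + v_{6}  ⇒ sig = ⟨2 | 1 1⟩
  P = {5,8}:  v_{5} + v_{8} = v_{2} + 2·v_{3} + v_{7}  ⇒ sig = ⟨2 | 1 1 2⟩
  P = {4,8}:  v_{4} + v_{8} = 2·v_{1} + v_{6}  ⇒ sig = ⟨2 | 1 2⟩
  P = {1,5,6}:  v_{1} + v_{5} + v_{6} = v_{3}  ⇒ sig = ⟨3 | 1⟩
  P = {4,5,6}:  v_{4} + v_{5} + v_{6} = v_{0} + v_{3}  ⇒ sig = ⟨3 | 1 1⟩
  P = {0,2,3,7}:  v_{0} + v_{2} + v_{3} + v_{7} = 0  ⇒ sig = ⟨4 | 0⟩
  P = {2,3,4,7}:  v_{2} + v_{3} + v_{4} + v_{7} = v_{1}  ⇒ sig = ⟨4 | 1⟩
  P = {1,2,3,6,7}:  v_{1} + v_{2} + v_{3} + v_{6} + v_{7} = v_{8}  ⇒ sig = ⟨5 | 1⟩

Signatures (|P|; sorted positive RHS coefficients), sorted:
[⟨2 | 1⟩, ⟨2 | 1 1⟩, ⟨2 | 1 1 2⟩, ⟨2 | 1 2⟩, ⟨3 | 1⟩, ⟨3 | 1 1⟩, ⟨4 | 0⟩, ⟨4 | 1⟩, ⟨5 | 1⟩]


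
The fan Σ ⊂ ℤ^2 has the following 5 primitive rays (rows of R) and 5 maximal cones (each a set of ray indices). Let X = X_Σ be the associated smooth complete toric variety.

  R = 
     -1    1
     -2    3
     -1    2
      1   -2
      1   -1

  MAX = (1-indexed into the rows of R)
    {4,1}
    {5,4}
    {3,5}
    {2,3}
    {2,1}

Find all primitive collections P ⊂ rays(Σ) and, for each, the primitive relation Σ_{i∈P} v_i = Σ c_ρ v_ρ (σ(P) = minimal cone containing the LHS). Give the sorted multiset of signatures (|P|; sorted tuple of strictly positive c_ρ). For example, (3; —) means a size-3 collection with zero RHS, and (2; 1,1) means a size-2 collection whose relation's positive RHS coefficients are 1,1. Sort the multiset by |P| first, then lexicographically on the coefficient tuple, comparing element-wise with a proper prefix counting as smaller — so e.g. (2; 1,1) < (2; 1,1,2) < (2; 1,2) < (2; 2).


5 minimal non-faces of Δ(Σ) (on 5 rays):

  P = {1,5}:  v_{1} + v_{5} = 0  →  sig = (2; —)
  P = {3,4}:  v_{3} + v_{4} = 0  →  sig = (2; —)
  P = {1,3}:  v_{1} + v_{3} = v_{2}  →  sig = (2; 1)
  P = {2,4}:  v_{2} + v_{4} = v_{1}  →  sig = (2; 1)
  P = {2,5}:  v_{2} + v_{5} = v_{3}  →  sig = (2; 1)

Hence PRS(X_Σ) =
    (2; —)
    (2; —)
    (2; 1)
    (2; 1)
    (2; 1)


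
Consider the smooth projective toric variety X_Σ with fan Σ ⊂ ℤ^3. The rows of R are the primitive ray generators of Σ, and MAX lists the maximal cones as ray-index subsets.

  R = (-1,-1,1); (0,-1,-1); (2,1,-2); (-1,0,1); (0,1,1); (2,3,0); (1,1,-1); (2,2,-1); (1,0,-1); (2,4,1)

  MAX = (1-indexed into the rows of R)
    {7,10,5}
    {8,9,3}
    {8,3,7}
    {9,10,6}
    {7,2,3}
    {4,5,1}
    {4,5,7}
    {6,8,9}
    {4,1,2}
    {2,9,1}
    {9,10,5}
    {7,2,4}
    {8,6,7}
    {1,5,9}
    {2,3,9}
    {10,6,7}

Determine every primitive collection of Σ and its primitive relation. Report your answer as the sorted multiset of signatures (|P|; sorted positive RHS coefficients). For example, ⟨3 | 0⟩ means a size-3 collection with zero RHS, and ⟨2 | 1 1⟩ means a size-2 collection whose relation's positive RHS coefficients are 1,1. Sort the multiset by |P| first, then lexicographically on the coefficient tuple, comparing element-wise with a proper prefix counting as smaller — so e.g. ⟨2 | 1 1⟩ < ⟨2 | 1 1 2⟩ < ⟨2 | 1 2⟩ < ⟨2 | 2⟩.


21 minimal non-faces of Δ(Σ) (on 10 rays):

  P={1,7}:  v_{1} + v_{7} = 0  so sig = ⟨2 | 0⟩
  P={2,5}:  v_{2} + v_{5} = 0  so sig = ⟨2 | 0⟩
  P={4,9}:  v_{4} + v_{9} = 0  so sig = ⟨2 | 0⟩
  P={1,3}:  v_{1} + v_{3} = v_{9}  so sig = ⟨2 | 1⟩
  P={2,6}:  v_{2} + v_{6} = v_{8}  so sig = ⟨2 | 1⟩
  P={2,8}:  v_{2} + v_{8} = v_{3}  so sig = ⟨2 | 1⟩
  P={2,10}:  v_{2} + v_{10} = v_{6}  so sig = ⟨2 | 1⟩
  P={3,4}:  v_{3} + v_{4} = v_{7}  so sig = ⟨2 | 1⟩
  P={3,5}:  v_{3} + v_{5} = v_{8}  so sig = ⟨2 | 1⟩
  P={5,6}:  v_{5} + v_{6} = v_{10}  so sig = ⟨2 | 1⟩
  P={5,8}:  v_{5} + v_{8} = v_{6}  so sig = ⟨2 | 1⟩
  P={7,9}:  v_{7} + v_{9} = v_{3}  so sig = ⟨2 | 1⟩
  P={1,8}:  v_{1} + v_{8} = v_{5} + v_{9}  so sig = ⟨2 | 1 1⟩
  P={3,10}:  v_{3} + v_{10} = v_{6} + v_{8}  so sig = ⟨2 | 1 1⟩
  P={4,8}:  v_{4} + v_{8} = v_{5} + v_{7}  so sig = ⟨2 | 1 1⟩
  P={1,6}:  v_{1} + v_{6} = 2·v_{5} + v_{9}  so sig = ⟨2 | 1 2⟩
  P={4,6}:  v_{4} + v_{6} = 2·v_{5} + v_{7}  so sig = ⟨2 | 1 2⟩
  P={1,10}:  v_{1} + v_{10} = 3·v_{5} + v_{9}  so sig = ⟨2 | 1 3⟩
  P={4,10}:  v_{4} + v_{10} = 3·v_{5} + v_{7}  so sig = ⟨2 | 1 3⟩
  P={3,6}:  v_{3} + v_{6} = 2·v_{8}  so sig = ⟨2 | 2⟩
  P={8,10}:  v_{8} + v_{10} = 2·v_{6}  so sig = ⟨2 | 2⟩

Signatures (|P|; sorted positive RHS coefficients), sorted:
[⟨2 | 0⟩, ⟨2 | 0⟩, ⟨2 | 0⟩, ⟨2 | 1⟩, ⟨2 | 1⟩, ⟨2 | 1⟩, ⟨2 | 1⟩, ⟨2 | 1⟩, ⟨2 | 1⟩, ⟨2 | 1⟩, ⟨2 | 1⟩, ⟨2 | 1⟩, ⟨2 | 1 1⟩, ⟨2 | 1 1⟩, ⟨2 | 1 1⟩, ⟨2 | 1 2⟩, ⟨2 | 1 2⟩, ⟨2 | 1 3⟩, ⟨2 | 1 3⟩, ⟨2 | 2⟩, ⟨2 | 2⟩]


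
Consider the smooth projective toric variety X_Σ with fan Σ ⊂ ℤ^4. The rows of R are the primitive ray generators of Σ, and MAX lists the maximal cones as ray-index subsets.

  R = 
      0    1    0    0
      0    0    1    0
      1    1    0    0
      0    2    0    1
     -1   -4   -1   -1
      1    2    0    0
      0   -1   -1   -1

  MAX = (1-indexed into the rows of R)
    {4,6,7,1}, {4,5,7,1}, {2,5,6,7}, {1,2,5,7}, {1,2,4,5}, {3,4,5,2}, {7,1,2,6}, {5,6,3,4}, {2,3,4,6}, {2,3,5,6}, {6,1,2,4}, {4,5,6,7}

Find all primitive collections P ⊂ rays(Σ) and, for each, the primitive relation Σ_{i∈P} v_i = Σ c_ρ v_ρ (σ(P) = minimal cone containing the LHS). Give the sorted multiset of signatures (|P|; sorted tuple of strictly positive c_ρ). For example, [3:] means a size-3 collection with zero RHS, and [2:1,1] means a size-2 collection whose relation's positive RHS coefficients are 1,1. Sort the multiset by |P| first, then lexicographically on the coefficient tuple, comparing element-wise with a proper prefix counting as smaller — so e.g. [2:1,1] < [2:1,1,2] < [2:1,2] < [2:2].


5 minimal non-faces of Δ(Σ) (on 7 rays):

  • {1,3}:  v_{1} + v_{3} = v_{6}  so sig = [2:1]
  • {3,7}:  v_{3} + v_{7} = v_{5} + 2·v_{6}  so sig = [2:1,2]
  • {1,5,6}:  v_{1} + v_{5} + v_{6} = v_{7}  so sig = [3:1]
  • {2,4,7}:  v_{2} + v_{4} + v_{7} = v_{1}  so sig = [3:1]
  • {2,4,5,6}:  v_{2} + v_{4} + v_{5} + v_{6} = 0  so sig = [4:]

Sorted signature multiset PRS(X):
    [2:1]
    [2:1,2]
    [3:1]
    [3:1]
    [4:]


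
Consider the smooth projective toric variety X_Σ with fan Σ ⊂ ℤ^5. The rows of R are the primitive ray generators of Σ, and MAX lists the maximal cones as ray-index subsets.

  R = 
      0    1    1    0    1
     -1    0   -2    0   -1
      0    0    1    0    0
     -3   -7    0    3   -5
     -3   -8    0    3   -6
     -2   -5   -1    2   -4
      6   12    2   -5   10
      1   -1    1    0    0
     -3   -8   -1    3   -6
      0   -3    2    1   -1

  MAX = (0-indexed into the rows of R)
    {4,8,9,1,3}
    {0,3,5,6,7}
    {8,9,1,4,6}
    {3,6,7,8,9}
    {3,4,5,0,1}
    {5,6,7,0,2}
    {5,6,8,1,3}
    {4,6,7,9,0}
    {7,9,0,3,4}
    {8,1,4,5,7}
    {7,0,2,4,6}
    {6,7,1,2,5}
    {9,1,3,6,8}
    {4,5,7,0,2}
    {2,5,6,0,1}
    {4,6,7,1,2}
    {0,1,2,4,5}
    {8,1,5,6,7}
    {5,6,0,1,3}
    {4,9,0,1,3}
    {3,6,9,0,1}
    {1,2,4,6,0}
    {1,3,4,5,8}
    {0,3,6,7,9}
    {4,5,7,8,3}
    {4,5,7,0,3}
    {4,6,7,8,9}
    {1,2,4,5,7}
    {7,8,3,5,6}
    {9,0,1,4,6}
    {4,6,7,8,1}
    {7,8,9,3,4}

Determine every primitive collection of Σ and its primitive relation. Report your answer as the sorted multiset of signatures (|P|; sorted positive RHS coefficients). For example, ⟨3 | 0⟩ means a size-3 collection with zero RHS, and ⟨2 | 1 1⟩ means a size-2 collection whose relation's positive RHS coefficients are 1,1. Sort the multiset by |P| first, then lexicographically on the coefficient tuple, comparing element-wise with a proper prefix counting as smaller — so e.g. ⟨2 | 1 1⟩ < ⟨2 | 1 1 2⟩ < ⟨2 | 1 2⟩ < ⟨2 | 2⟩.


Minimal non-faces — 10 found among 10 rays, 32 max cones:

  P = {0,8}:  v_{0} + v_{8} = v_{3}  →  sig = ⟨2 | 1⟩
  P = {2,8}:  v_{2} + v_{8} = v_{4}  →  sig = ⟨2 | 1⟩
  P = {2,3}:  v_{2} + v_{3} = v_{0} + v_{4}  →  sig = ⟨2 | 1 1⟩
  P = {5,9}:  v_{5} + v_{9} = v_{3} + v_{7}  →  sig = ⟨2 | 1 1⟩
  P = {2,9}:  v_{2} + v_{9} = v_{0} + 2·v_{4} + v_{6}  →  sig = ⟨2 | 1 1 2⟩
  P = {0,1,7}:  v_{0} + v_{1} + v_{7} = 0  →  sig = ⟨3 | 0⟩
  P = {1,3,7}:  v_{1} + v_{3} + v_{7} = v_{8}  →  sig = ⟨3 | 1⟩
  P = {3,4,6}:  v_{3} + v_{4} + v_{6} = v_{9}  →  sig = ⟨3 | 1⟩
  P = {4,5,6}:  v_{4} + v_{5} + v_{6} = v_{7}  →  sig = ⟨3 | 1⟩
  P = {1,7,9}:  v_{1} + v_{7} + v_{9} = v_{4} + v_{6} + v_{8}  →  sig = ⟨3 | 1 1 1⟩

so the primitive-relation signature multiset is
    ⟨2 | 1⟩
    ⟨2 | 1⟩
    ⟨2 | 1 1⟩
    ⟨2 | 1 1⟩
    ⟨2 | 1 1 2⟩
    ⟨3 | 0⟩
    ⟨3 | 1⟩
    ⟨3 | 1⟩
    ⟨3 | 1⟩
    ⟨3 | 1 1 1⟩
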